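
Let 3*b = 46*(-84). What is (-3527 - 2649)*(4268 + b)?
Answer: -18404480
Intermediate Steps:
b = -1288 (b = (46*(-84))/3 = (1/3)*(-3864) = -1288)
(-3527 - 2649)*(4268 + b) = (-3527 - 2649)*(4268 - 1288) = -6176*2980 = -18404480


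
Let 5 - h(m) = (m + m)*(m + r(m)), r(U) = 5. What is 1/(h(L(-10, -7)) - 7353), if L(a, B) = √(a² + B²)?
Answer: -3823/29223208 + 5*√149/29223208 ≈ -0.00012873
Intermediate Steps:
L(a, B) = √(B² + a²)
h(m) = 5 - 2*m*(5 + m) (h(m) = 5 - (m + m)*(m + 5) = 5 - 2*m*(5 + m))
1/(h(L(-10, -7)) - 7353) = 1/((5 - 10*√((-7)² + (-10)²) - 2*(√((-7)² + (-10)²))²) - 7353) = 1/((5 - 10*√(49 + 100) - 2*(√(49 + 100))²) - 7353) = 1/((5 - 10*√149 - 2*(√149)²) - 7353) = 1/((5 - 10*√149 - 2*149) - 7353) = 1/((5 - 10*√149 - 298) - 7353) = 1/((-293 - 10*√149) - 7353) = 1/(-7646 - 10*√149)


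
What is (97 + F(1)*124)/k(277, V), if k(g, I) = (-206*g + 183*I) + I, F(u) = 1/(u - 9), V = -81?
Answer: -163/143932 ≈ -0.0011325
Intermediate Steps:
F(u) = 1/(-9 + u)
k(g, I) = -206*g + 184*I
(97 + F(1)*124)/k(277, V) = (97 + 124/(-9 + 1))/(-206*277 + 184*(-81)) = (97 + 124/(-8))/(-57062 - 14904) = (97 - 1/8*124)/(-71966) = (97 - 31/2)*(-1/71966) = (163/2)*(-1/71966) = -163/143932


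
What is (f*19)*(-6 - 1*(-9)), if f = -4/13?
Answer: -228/13 ≈ -17.538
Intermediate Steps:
f = -4/13 (f = -4*1/13 = -4/13 ≈ -0.30769)
(f*19)*(-6 - 1*(-9)) = (-4/13*19)*(-6 - 1*(-9)) = -76*(-6 + 9)/13 = -76/13*3 = -228/13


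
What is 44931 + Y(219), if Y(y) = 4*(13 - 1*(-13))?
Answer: 45035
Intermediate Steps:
Y(y) = 104 (Y(y) = 4*(13 + 13) = 4*26 = 104)
44931 + Y(219) = 44931 + 104 = 45035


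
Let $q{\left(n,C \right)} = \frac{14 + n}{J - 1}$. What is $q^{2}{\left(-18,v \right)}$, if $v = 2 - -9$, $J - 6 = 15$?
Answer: $\frac{1}{25} \approx 0.04$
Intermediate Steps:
$J = 21$ ($J = 6 + 15 = 21$)
$v = 11$ ($v = 2 + 9 = 11$)
$q{\left(n,C \right)} = \frac{7}{10} + \frac{n}{20}$ ($q{\left(n,C \right)} = \frac{14 + n}{21 - 1} = \frac{14 + n}{20} = \left(14 + n\right) \frac{1}{20} = \frac{7}{10} + \frac{n}{20}$)
$q^{2}{\left(-18,v \right)} = \left(\frac{7}{10} + \frac{1}{20} \left(-18\right)\right)^{2} = \left(\frac{7}{10} - \frac{9}{10}\right)^{2} = \left(- \frac{1}{5}\right)^{2} = \frac{1}{25}$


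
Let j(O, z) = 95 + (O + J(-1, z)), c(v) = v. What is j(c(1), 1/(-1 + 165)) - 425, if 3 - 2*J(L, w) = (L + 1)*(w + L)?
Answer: -655/2 ≈ -327.50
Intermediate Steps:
J(L, w) = 3/2 - (1 + L)*(L + w)/2 (J(L, w) = 3/2 - (L + 1)*(w + L)/2 = 3/2 - (1 + L)*(L + w)/2)
j(O, z) = 193/2 + O (j(O, z) = 95 + (O + (3/2 - ½*(-1) - z/2 - ½*(-1)² - ½*(-1)*z)) = 95 + (O + (3/2 + ½ - z/2 - ½*1 + z/2)) = 95 + (O + (3/2 + ½ - z/2 - ½ + z/2)) = 95 + (O + 3/2) = 95 + (3/2 + O) = 193/2 + O)
j(c(1), 1/(-1 + 165)) - 425 = (193/2 + 1) - 425 = 195/2 - 425 = -655/2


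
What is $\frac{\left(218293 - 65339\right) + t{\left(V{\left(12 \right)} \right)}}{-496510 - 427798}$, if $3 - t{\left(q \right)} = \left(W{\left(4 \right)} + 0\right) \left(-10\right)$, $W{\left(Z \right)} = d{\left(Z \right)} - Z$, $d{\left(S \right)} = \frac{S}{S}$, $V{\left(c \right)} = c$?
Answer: $- \frac{152927}{924308} \approx -0.16545$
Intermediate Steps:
$d{\left(S \right)} = 1$
$W{\left(Z \right)} = 1 - Z$
$t{\left(q \right)} = -27$ ($t{\left(q \right)} = 3 - \left(\left(1 - 4\right) + 0\right) \left(-10\right) = 3 - \left(-3 + 0\right) \left(-10\right) = 3 - \left(-3\right) \left(-10\right) = 3 - 30 = -27$)
$\frac{\left(218293 - 65339\right) + t{\left(V{\left(12 \right)} \right)}}{-496510 - 427798} = \frac{\left(218293 - 65339\right) - 27}{-496510 - 427798} = \frac{\left(218293 - 65339\right) - 27}{-924308} = \left(152954 - 27\right) \left(- \frac{1}{924308}\right) = 152927 \left(- \frac{1}{924308}\right) = - \frac{152927}{924308}$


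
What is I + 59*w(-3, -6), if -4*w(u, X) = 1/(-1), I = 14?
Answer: 115/4 ≈ 28.750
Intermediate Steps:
w(u, X) = ¼ (w(u, X) = -¼/(-1) = -¼*(-1) = ¼)
I + 59*w(-3, -6) = 14 + 59*(¼) = 14 + 59/4 = 115/4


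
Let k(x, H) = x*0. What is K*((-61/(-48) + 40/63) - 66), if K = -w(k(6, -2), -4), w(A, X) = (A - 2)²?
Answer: 64607/252 ≈ 256.38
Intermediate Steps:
k(x, H) = 0
w(A, X) = (-2 + A)²
K = -4 (K = -(-2 + 0)² = -1*(-2)² = -1*4 = -4)
K*((-61/(-48) + 40/63) - 66) = -4*((-61/(-48) + 40/63) - 66) = -4*((-61*(-1/48) + 40*(1/63)) - 66) = -4*((61/48 + 40/63) - 66) = -4*(1921/1008 - 66) = -4*(-64607/1008) = 64607/252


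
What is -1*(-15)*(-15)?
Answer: -225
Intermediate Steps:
-1*(-15)*(-15) = 15*(-15) = -225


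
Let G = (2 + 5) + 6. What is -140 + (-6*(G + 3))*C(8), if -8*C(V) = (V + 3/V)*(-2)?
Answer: -341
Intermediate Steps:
G = 13 (G = 7 + 6 = 13)
C(V) = V/4 + 3/(4*V) (C(V) = -(V + 3/V)*(-2)/8 = -(-6/V - 2*V)/8 = V/4 + 3/(4*V))
-140 + (-6*(G + 3))*C(8) = -140 + (-6*(13 + 3))*((¼)*(3 + 8²)/8) = -140 + (-6*16)*((¼)*(⅛)*(3 + 64)) = -140 - 24*67/8 = -140 - 96*67/32 = -140 - 201 = -341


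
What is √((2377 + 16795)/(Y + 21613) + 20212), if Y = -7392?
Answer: 6*√113552324314/14221 ≈ 142.17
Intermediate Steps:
√((2377 + 16795)/(Y + 21613) + 20212) = √((2377 + 16795)/(-7392 + 21613) + 20212) = √(19172/14221 + 20212) = √(287454024/14221) = 6*√113552324314/14221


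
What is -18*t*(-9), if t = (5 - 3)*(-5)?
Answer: -1620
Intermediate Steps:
t = -10 (t = 2*(-5) = -10)
-18*t*(-9) = -18*(-10)*(-9) = 180*(-9) = -1620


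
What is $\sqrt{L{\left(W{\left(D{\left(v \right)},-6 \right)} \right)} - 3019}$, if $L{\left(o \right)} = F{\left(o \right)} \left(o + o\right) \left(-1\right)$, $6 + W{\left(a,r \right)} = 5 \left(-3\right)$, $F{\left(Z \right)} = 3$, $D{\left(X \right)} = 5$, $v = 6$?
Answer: $i \sqrt{2893} \approx 53.787 i$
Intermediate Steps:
$W{\left(a,r \right)} = -21$ ($W{\left(a,r \right)} = -6 + 5 \left(-3\right) = -6 - 15 = -21$)
$L{\left(o \right)} = - 6 o$ ($L{\left(o \right)} = 3 \left(o + o\right) \left(-1\right) = 3 \cdot 2 o \left(-1\right) = 6 o \left(-1\right) = - 6 o$)
$\sqrt{L{\left(W{\left(D{\left(v \right)},-6 \right)} \right)} - 3019} = \sqrt{\left(-6\right) \left(-21\right) - 3019} = \sqrt{126 - 3019} = \sqrt{-2893} = i \sqrt{2893}$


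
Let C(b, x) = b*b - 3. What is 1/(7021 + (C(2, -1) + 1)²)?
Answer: 1/7025 ≈ 0.00014235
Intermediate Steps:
C(b, x) = -3 + b² (C(b, x) = b² - 3 = -3 + b²)
1/(7021 + (C(2, -1) + 1)²) = 1/(7021 + ((-3 + 2²) + 1)²) = 1/(7021 + ((-3 + 4) + 1)²) = 1/(7021 + (1 + 1)²) = 1/(7021 + 2²) = 1/(7021 + 4) = 1/7025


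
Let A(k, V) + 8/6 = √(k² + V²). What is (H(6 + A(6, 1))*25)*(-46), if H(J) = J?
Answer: -16100/3 - 1150*√37 ≈ -12362.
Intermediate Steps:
A(k, V) = -4/3 + √(V² + k²) (A(k, V) = -4/3 + √(k² + V²) = -4/3 + √(V² + k²))
(H(6 + A(6, 1))*25)*(-46) = ((6 + (-4/3 + √(1² + 6²)))*25)*(-46) = ((6 + (-4/3 + √(1 + 36)))*25)*(-46) = ((6 + (-4/3 + √37))*25)*(-46) = ((14/3 + √37)*25)*(-46) = (350/3 + 25*√37)*(-46) = -16100/3 - 1150*√37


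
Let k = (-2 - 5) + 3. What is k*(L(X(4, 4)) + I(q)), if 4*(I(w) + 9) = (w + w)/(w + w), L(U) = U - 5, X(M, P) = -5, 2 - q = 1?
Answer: 75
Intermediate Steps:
q = 1 (q = 2 - 1*1 = 2 - 1 = 1)
L(U) = -5 + U
I(w) = -35/4 (I(w) = -9 + ((w + w)/(w + w))/4 = -9 + ((2*w)/((2*w)))/4 = -9 + ((2*w)*(1/(2*w)))/4 = -9 + (1/4)*1 = -9 + 1/4 = -35/4)
k = -4 (k = -7 + 3 = -4)
k*(L(X(4, 4)) + I(q)) = -4*((-5 - 5) - 35/4) = -4*(-10 - 35/4) = -4*(-75/4) = 75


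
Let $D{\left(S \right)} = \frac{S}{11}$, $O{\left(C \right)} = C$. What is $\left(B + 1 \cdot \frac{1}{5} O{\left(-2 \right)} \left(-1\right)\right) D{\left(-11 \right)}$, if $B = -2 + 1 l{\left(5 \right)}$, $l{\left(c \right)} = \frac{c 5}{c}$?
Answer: $- \frac{17}{5} \approx -3.4$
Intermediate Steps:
$l{\left(c \right)} = 5$ ($l{\left(c \right)} = \frac{5 c}{c} = 5$)
$D{\left(S \right)} = \frac{S}{11}$ ($D{\left(S \right)} = S \frac{1}{11} = \frac{S}{11}$)
$B = 3$ ($B = -2 + 1 \cdot 5 = -2 + 5 = 3$)
$\left(B + 1 \cdot \frac{1}{5} O{\left(-2 \right)} \left(-1\right)\right) D{\left(-11 \right)} = \left(3 + 1 \cdot \frac{1}{5} \left(-2\right) \left(-1\right)\right) \frac{1}{11} \left(-11\right) = \left(3 + 1 \cdot \frac{1}{5} \left(-2\right) \left(-1\right)\right) \left(-1\right) = \left(3 + \frac{1}{5} \left(-2\right) \left(-1\right)\right) \left(-1\right) = \left(3 - - \frac{2}{5}\right) \left(-1\right) = \left(3 + \frac{2}{5}\right) \left(-1\right) = \frac{17}{5} \left(-1\right) = - \frac{17}{5}$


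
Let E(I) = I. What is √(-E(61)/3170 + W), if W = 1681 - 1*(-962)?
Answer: √26559049330/3170 ≈ 51.410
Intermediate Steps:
W = 2643 (W = 1681 + 962 = 2643)
√(-E(61)/3170 + W) = √(-61/3170 + 2643) = √(8378249/3170) = √26559049330/3170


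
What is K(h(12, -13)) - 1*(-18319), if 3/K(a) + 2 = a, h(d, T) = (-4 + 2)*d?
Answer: 476291/26 ≈ 18319.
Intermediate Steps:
h(d, T) = -2*d
K(a) = 3/(-2 + a)
K(h(12, -13)) - 1*(-18319) = 3/(-2 - 2*12) - 1*(-18319) = 3/(-2 - 24) + 18319 = 3/(-26) + 18319 = 3*(-1/26) + 18319 = -3/26 + 18319 = 476291/26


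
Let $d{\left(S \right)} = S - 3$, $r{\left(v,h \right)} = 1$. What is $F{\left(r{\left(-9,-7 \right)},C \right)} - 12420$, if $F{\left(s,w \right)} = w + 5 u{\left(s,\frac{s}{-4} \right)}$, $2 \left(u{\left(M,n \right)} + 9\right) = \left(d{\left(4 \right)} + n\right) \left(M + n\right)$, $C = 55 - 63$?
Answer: $- \frac{399091}{32} \approx -12472.0$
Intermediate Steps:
$d{\left(S \right)} = -3 + S$
$C = -8$
$u{\left(M,n \right)} = -9 + \frac{\left(1 + n\right) \left(M + n\right)}{2}$ ($u{\left(M,n \right)} = -9 + \frac{\left(\left(-3 + 4\right) + n\right) \left(M + n\right)}{2} = -9 + \frac{\left(1 + n\right) \left(M + n\right)}{2}$)
$F{\left(s,w \right)} = -45 + w - \frac{15 s^{2}}{32} + \frac{15 s}{8}$ ($F{\left(s,w \right)} = w + 5 \left(-9 + \frac{s}{2} + \frac{s \frac{1}{-4}}{2} + \frac{\left(\frac{s}{-4}\right)^{2}}{2} + \frac{s \frac{s}{-4}}{2}\right) = w + 5 \left(-9 + \frac{s}{2} + \frac{s \left(- \frac{1}{4}\right)}{2} + \frac{\left(s \left(- \frac{1}{4}\right)\right)^{2}}{2} + \frac{s s \left(- \frac{1}{4}\right)}{2}\right) = w + 5 \left(-9 + \frac{s}{2} + \frac{\left(- \frac{1}{4}\right) s}{2} + \frac{\left(- \frac{s}{4}\right)^{2}}{2} + \frac{s \left(- \frac{s}{4}\right)}{2}\right) = w + 5 \left(-9 + \frac{s}{2} - \frac{s}{8} + \frac{\frac{1}{16} s^{2}}{2} - \frac{s^{2}}{8}\right) = w + 5 \left(-9 + \frac{s}{2} - \frac{s}{8} + \frac{s^{2}}{32} - \frac{s^{2}}{8}\right) = w + 5 \left(-9 - \frac{3 s^{2}}{32} + \frac{3 s}{8}\right) = w - \left(45 - \frac{15 s}{8} + \frac{15 s^{2}}{32}\right) = -45 + w - \frac{15 s^{2}}{32} + \frac{15 s}{8}$)
$F{\left(r{\left(-9,-7 \right)},C \right)} - 12420 = \left(-45 - 8 - \frac{15 \cdot 1^{2}}{32} + \frac{15}{8} \cdot 1\right) - 12420 = \left(-45 - 8 - \frac{15}{32} + \frac{15}{8}\right) - 12420 = - \frac{1651}{32} - 12420 = - \frac{399091}{32}$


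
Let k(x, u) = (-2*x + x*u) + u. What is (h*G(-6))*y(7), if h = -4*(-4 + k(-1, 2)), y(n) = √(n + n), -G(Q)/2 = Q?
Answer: 96*√14 ≈ 359.20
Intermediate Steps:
k(x, u) = u - 2*x + u*x (k(x, u) = (-2*x + u*x) + u = u - 2*x + u*x)
G(Q) = -2*Q
y(n) = √2*√n (y(n) = √(2*n) = √2*√n)
h = 8 (h = -4*(-4 + (2 - 2*(-1) + 2*(-1))) = -4*(-4 + (2 + 2 - 2)) = -4*(-4 + 2) = -4*(-2) = 8)
(h*G(-6))*y(7) = (8*(-2*(-6)))*(√2*√7) = (8*12)*√14 = 96*√14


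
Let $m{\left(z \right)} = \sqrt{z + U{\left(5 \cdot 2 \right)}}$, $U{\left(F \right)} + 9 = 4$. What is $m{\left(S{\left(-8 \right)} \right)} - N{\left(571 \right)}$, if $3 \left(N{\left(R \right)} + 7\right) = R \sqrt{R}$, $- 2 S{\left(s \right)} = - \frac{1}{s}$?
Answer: $7 - \frac{571 \sqrt{571}}{3} + \frac{9 i}{4} \approx -4541.1 + 2.25 i$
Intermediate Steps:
$U{\left(F \right)} = -5$ ($U{\left(F \right)} = -9 + 4 = -5$)
$S{\left(s \right)} = \frac{1}{2 s}$ ($S{\left(s \right)} = - \frac{\left(-1\right) \frac{1}{s}}{2} = \frac{1}{2 s}$)
$N{\left(R \right)} = -7 + \frac{R^{\frac{3}{2}}}{3}$ ($N{\left(R \right)} = -7 + \frac{R \sqrt{R}}{3} = -7 + \frac{R^{\frac{3}{2}}}{3}$)
$m{\left(z \right)} = \sqrt{-5 + z}$ ($m{\left(z \right)} = \sqrt{z - 5} = \sqrt{-5 + z}$)
$m{\left(S{\left(-8 \right)} \right)} - N{\left(571 \right)} = \sqrt{-5 + \frac{1}{2 \left(-8\right)}} - \left(-7 + \frac{571^{\frac{3}{2}}}{3}\right) = \sqrt{-5 + \frac{1}{2} \left(- \frac{1}{8}\right)} - \left(-7 + \frac{571 \sqrt{571}}{3}\right) = \sqrt{-5 - \frac{1}{16}} - \left(-7 + \frac{571 \sqrt{571}}{3}\right) = \sqrt{- \frac{81}{16}} + \left(7 - \frac{571 \sqrt{571}}{3}\right) = \frac{9 i}{4} + \left(7 - \frac{571 \sqrt{571}}{3}\right) = 7 - \frac{571 \sqrt{571}}{3} + \frac{9 i}{4}$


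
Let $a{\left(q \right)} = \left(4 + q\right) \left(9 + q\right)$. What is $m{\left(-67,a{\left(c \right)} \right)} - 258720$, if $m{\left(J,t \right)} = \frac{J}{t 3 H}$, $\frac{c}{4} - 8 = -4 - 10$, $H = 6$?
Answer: $- \frac{1397088067}{5400} \approx -2.5872 \cdot 10^{5}$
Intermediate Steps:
$c = -24$ ($c = 32 + 4 \left(-4 - 10\right) = 32 + 4 \left(-14\right) = 32 - 56 = -24$)
$m{\left(J,t \right)} = \frac{J}{18 t}$ ($m{\left(J,t \right)} = \frac{J}{t 3 \cdot 6} = \frac{J}{3 t 6} = \frac{J}{18 t}$)
$m{\left(-67,a{\left(c \right)} \right)} - 258720 = \frac{1}{18} \left(-67\right) \frac{1}{36 + \left(-24\right)^{2} + 13 \left(-24\right)} - 258720 = \frac{1}{18} \left(-67\right) \frac{1}{36 + 576 - 312} - 258720 = \frac{1}{18} \left(-67\right) \frac{1}{300} - 258720 = - \frac{67}{5400} - 258720 = - \frac{1397088067}{5400}$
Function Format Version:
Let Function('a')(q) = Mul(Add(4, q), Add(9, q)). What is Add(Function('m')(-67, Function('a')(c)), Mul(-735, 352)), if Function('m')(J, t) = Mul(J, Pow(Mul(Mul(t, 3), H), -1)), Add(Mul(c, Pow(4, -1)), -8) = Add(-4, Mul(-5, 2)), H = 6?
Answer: Rational(-1397088067, 5400) ≈ -2.5872e+5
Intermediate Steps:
c = -24 (c = Add(32, Mul(4, Add(-4, Mul(-5, 2)))) = Add(32, Mul(4, Add(-4, -10))) = Add(32, Mul(4, -14)) = Add(32, -56) = -24)
Function('m')(J, t) = Mul(Rational(1, 18), J, Pow(t, -1)) (Function('m')(J, t) = Mul(J, Pow(Mul(Mul(t, 3), 6), -1)) = Mul(J, Pow(Mul(Mul(3, t), 6), -1)) = Mul(J, Pow(Mul(18, t), -1)) = Mul(J, Mul(Rational(1, 18), Pow(t, -1))) = Mul(Rational(1, 18), J, Pow(t, -1)))
Add(Function('m')(-67, Function('a')(c)), Mul(-735, 352)) = Add(Mul(Rational(1, 18), -67, Pow(Add(36, Pow(-24, 2), Mul(13, -24)), -1)), Mul(-735, 352)) = Add(Mul(Rational(1, 18), -67, Pow(Add(36, 576, -312), -1)), -258720) = Add(Mul(Rational(1, 18), -67, Pow(300, -1)), -258720) = Add(Mul(Rational(1, 18), -67, Rational(1, 300)), -258720) = Add(Rational(-67, 5400), -258720) = Rational(-1397088067, 5400)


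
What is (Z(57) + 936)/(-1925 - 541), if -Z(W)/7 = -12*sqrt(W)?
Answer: -52/137 - 14*sqrt(57)/411 ≈ -0.63673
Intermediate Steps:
Z(W) = 84*sqrt(W) (Z(W) = -(-84)*sqrt(W) = 84*sqrt(W))
(Z(57) + 936)/(-1925 - 541) = (84*sqrt(57) + 936)/(-1925 - 541) = (936 + 84*sqrt(57))/(-2466) = (936 + 84*sqrt(57))*(-1/2466) = -52/137 - 14*sqrt(57)/411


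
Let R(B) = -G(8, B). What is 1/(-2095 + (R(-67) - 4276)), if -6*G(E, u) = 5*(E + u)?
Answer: -6/38521 ≈ -0.00015576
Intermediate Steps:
G(E, u) = -5*E/6 - 5*u/6 (G(E, u) = -5*(E + u)/6 = -(5*E + 5*u)/6 = -5*E/6 - 5*u/6)
R(B) = 20/3 + 5*B/6 (R(B) = -(-⅚*8 - 5*B/6) = -(-20/3 - 5*B/6) = 20/3 + 5*B/6)
1/(-2095 + (R(-67) - 4276)) = 1/(-2095 + ((20/3 + (⅚)*(-67)) - 4276)) = 1/(-2095 + ((20/3 - 335/6) - 4276)) = 1/(-2095 + (-295/6 - 4276)) = 1/(-2095 - 25951/6) = 1/(-38521/6) = -6/38521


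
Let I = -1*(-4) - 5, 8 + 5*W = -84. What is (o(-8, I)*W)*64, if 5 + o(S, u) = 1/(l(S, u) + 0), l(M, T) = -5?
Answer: 153088/25 ≈ 6123.5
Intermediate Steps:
W = -92/5 (W = -8/5 + (⅕)*(-84) = -8/5 - 84/5 = -92/5 ≈ -18.400)
I = -1 (I = 4 - 5 = -1)
o(S, u) = -26/5 (o(S, u) = -5 + 1/(-5 + 0) = -5 + 1/(-5) = -5 - ⅕ = -26/5)
(o(-8, I)*W)*64 = -26/5*(-92/5)*64 = (2392/25)*64 = 153088/25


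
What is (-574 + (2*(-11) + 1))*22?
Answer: -13090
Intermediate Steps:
(-574 + (2*(-11) + 1))*22 = (-574 + (-22 + 1))*22 = (-574 - 21)*22 = -595*22 = -13090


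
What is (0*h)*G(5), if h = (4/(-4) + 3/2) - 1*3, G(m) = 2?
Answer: 0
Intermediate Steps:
h = -5/2 (h = (4*(-1/4) + 3*(1/2)) - 3 = (-1 + 3/2) - 3 = 1/2 - 3 = -5/2 ≈ -2.5000)
(0*h)*G(5) = (0*(-5/2))*2 = 0*2 = 0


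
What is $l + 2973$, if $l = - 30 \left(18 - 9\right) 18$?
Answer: $-1887$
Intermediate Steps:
$l = -4860$ ($l = - 30 \left(18 - 9\right) 18 = \left(-30\right) 9 \cdot 18 = \left(-270\right) 18 = -4860$)
$l + 2973 = -4860 + 2973 = -1887$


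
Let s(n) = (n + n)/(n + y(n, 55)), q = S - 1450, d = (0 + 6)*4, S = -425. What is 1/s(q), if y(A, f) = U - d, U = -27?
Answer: 321/625 ≈ 0.51360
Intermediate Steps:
d = 24 (d = 6*4 = 24)
y(A, f) = -51 (y(A, f) = -27 - 1*24 = -27 - 24 = -51)
q = -1875 (q = -425 - 1450 = -1875)
s(n) = 2*n/(-51 + n) (s(n) = (n + n)/(n - 51) = (2*n)/(-51 + n) = 2*n/(-51 + n))
1/s(q) = 1/(2*(-1875)/(-51 - 1875)) = 1/(2*(-1875)/(-1926)) = 1/(2*(-1875)*(-1/1926)) = 1/(625/321) = 321/625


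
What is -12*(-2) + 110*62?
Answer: 6844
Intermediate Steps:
-12*(-2) + 110*62 = 24 + 6820 = 6844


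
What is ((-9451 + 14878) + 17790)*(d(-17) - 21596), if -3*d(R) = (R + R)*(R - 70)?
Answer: -524286294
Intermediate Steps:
d(R) = -2*R*(-70 + R)/3 (d(R) = -(R + R)*(R - 70)/3 = -2*R*(-70 + R)/3)
((-9451 + 14878) + 17790)*(d(-17) - 21596) = ((-9451 + 14878) + 17790)*((⅔)*(-17)*(70 - 1*(-17)) - 21596) = (5427 + 17790)*((⅔)*(-17)*(70 + 17) - 21596) = 23217*((⅔)*(-17)*87 - 21596) = 23217*(-986 - 21596) = 23217*(-22582) = -524286294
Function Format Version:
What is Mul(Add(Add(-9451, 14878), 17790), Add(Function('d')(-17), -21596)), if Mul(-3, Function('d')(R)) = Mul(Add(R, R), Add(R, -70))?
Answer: -524286294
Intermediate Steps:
Function('d')(R) = Mul(Rational(-2, 3), R, Add(-70, R)) (Function('d')(R) = Mul(Rational(-1, 3), Mul(Add(R, R), Add(R, -70))) = Mul(Rational(-1, 3), Mul(Mul(2, R), Add(-70, R))) = Mul(Rational(-1, 3), Mul(2, R, Add(-70, R))) = Mul(Rational(-2, 3), R, Add(-70, R)))
Mul(Add(Add(-9451, 14878), 17790), Add(Function('d')(-17), -21596)) = Mul(Add(Add(-9451, 14878), 17790), Add(Mul(Rational(2, 3), -17, Add(70, Mul(-1, -17))), -21596)) = Mul(Add(5427, 17790), Add(Mul(Rational(2, 3), -17, Add(70, 17)), -21596)) = Mul(23217, Add(Mul(Rational(2, 3), -17, 87), -21596)) = Mul(23217, Add(-986, -21596)) = Mul(23217, -22582) = -524286294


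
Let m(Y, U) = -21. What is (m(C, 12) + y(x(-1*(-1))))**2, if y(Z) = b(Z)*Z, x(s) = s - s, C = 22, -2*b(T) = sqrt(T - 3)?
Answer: 441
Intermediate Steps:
b(T) = -sqrt(-3 + T)/2 (b(T) = -sqrt(T - 3)/2 = -sqrt(-3 + T)/2)
x(s) = 0
y(Z) = -Z*sqrt(-3 + Z)/2 (y(Z) = (-sqrt(-3 + Z)/2)*Z = -Z*sqrt(-3 + Z)/2)
(m(C, 12) + y(x(-1*(-1))))**2 = (-21 - 1/2*0*sqrt(-3 + 0))**2 = (-21 - 1/2*0*sqrt(-3))**2 = (-21 - 1/2*0*I*sqrt(3))**2 = (-21 + 0)**2 = (-21)**2 = 441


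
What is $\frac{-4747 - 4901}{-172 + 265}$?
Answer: $- \frac{3216}{31} \approx -103.74$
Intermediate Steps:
$\frac{-4747 - 4901}{-172 + 265} = - \frac{9648}{93} = \left(-9648\right) \frac{1}{93} = - \frac{3216}{31}$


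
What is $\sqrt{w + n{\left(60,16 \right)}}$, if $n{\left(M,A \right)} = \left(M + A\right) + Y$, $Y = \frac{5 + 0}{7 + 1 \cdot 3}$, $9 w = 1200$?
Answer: $\frac{\sqrt{7554}}{6} \approx 14.486$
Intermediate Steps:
$w = \frac{400}{3}$ ($w = \frac{1}{9} \cdot 1200 = \frac{400}{3} \approx 133.33$)
$Y = \frac{1}{2}$ ($Y = \frac{5}{7 + 3} = \frac{5}{10} = 5 \cdot \frac{1}{10} = \frac{1}{2} \approx 0.5$)
$n{\left(M,A \right)} = \frac{1}{2} + A + M$ ($n{\left(M,A \right)} = \left(M + A\right) + \frac{1}{2} = \left(A + M\right) + \frac{1}{2} = \frac{1}{2} + A + M$)
$\sqrt{w + n{\left(60,16 \right)}} = \sqrt{\frac{400}{3} + \left(\frac{1}{2} + 16 + 60\right)} = \sqrt{\frac{400}{3} + \frac{153}{2}} = \sqrt{\frac{1259}{6}} = \frac{\sqrt{7554}}{6}$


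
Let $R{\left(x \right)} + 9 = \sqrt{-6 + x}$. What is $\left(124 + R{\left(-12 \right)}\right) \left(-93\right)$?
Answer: $-10695 - 279 i \sqrt{2} \approx -10695.0 - 394.57 i$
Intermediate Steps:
$R{\left(x \right)} = -9 + \sqrt{-6 + x}$
$\left(124 + R{\left(-12 \right)}\right) \left(-93\right) = \left(124 - \left(9 - \sqrt{-6 - 12}\right)\right) \left(-93\right) = \left(124 - \left(9 - \sqrt{-18}\right)\right) \left(-93\right) = \left(124 - \left(9 - 3 i \sqrt{2}\right)\right) \left(-93\right) = \left(115 + 3 i \sqrt{2}\right) \left(-93\right) = -10695 - 279 i \sqrt{2}$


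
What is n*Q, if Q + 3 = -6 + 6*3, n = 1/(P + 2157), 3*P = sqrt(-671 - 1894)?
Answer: 6471/1550978 - 3*I*sqrt(285)/1550978 ≈ 0.0041722 - 3.2654e-5*I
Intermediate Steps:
P = I*sqrt(285) (P = sqrt(-671 - 1894)/3 = sqrt(-2565)/3 = (3*I*sqrt(285))/3 = I*sqrt(285) ≈ 16.882*I)
n = 1/(2157 + I*sqrt(285)) (n = 1/(I*sqrt(285) + 2157) = 1/(2157 + I*sqrt(285)) ≈ 0.00046358 - 3.628e-6*I)
Q = 9 (Q = -3 + (-6 + 6*3) = -3 + (-6 + 18) = -3 + 12 = 9)
n*Q = (719/1550978 - I*sqrt(285)/4652934)*9 = 6471/1550978 - 3*I*sqrt(285)/1550978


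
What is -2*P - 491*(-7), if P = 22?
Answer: 3393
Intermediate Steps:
-2*P - 491*(-7) = -2*22 - 491*(-7) = -44 + 3437 = 3393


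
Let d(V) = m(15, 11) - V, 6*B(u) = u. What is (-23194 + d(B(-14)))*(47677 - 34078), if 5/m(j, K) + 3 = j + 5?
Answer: -5361451080/17 ≈ -3.1538e+8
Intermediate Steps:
B(u) = u/6
m(j, K) = 5/(2 + j) (m(j, K) = 5/(-3 + (j + 5)) = 5/(-3 + (5 + j)) = 5/(2 + j))
d(V) = 5/17 - V (d(V) = 5/(2 + 15) - V = 5/17 - V)
(-23194 + d(B(-14)))*(47677 - 34078) = (-23194 + (5/17 - (-14)/6))*(47677 - 34078) = (-23194 + (5/17 - 1*(-7/3)))*13599 = (-23194 + (5/17 + 7/3))*13599 = (-23194 + 134/51)*13599 = -1182760/51*13599 = -5361451080/17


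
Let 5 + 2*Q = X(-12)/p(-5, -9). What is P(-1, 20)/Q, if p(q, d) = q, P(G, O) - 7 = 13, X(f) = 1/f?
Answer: -2400/299 ≈ -8.0267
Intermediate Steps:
P(G, O) = 20 (P(G, O) = 7 + 13 = 20)
Q = -299/120 (Q = -5/2 + (1/(-12*(-5)))/2 = -5/2 + (-1/12*(-⅕))/2 = -5/2 + (½)*(1/60) = -5/2 + 1/120 = -299/120 ≈ -2.4917)
P(-1, 20)/Q = 20/(-299/120) = 20*(-120/299) = -2400/299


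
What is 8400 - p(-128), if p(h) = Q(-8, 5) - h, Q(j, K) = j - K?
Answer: 8285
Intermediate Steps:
p(h) = -13 - h (p(h) = (-8 - 1*5) - h = (-8 - 5) - h = -13 - h)
8400 - p(-128) = 8400 - (-13 - 1*(-128)) = 8400 - (-13 + 128) = 8400 - 1*115 = 8400 - 115 = 8285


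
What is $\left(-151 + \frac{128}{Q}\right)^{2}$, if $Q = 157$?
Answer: $\frac{555969241}{24649} \approx 22555.0$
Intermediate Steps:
$\left(-151 + \frac{128}{Q}\right)^{2} = \left(-151 + \frac{128}{157}\right)^{2} = \left(- \frac{23579}{157}\right)^{2} = \frac{555969241}{24649}$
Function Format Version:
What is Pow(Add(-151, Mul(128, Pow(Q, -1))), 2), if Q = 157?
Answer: Rational(555969241, 24649) ≈ 22555.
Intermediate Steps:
Pow(Add(-151, Mul(128, Pow(Q, -1))), 2) = Pow(Add(-151, Mul(128, Pow(157, -1))), 2) = Pow(Add(-151, Mul(128, Rational(1, 157))), 2) = Pow(Add(-151, Rational(128, 157)), 2) = Pow(Rational(-23579, 157), 2) = Rational(555969241, 24649)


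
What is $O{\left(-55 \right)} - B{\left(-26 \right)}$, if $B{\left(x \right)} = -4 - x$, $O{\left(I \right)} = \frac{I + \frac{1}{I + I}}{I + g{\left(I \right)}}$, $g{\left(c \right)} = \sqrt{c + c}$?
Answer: $- \frac{43963}{2090} + \frac{2017 i \sqrt{110}}{114950} \approx -21.035 + 0.18403 i$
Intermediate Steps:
$g{\left(c \right)} = \sqrt{2} \sqrt{c}$ ($g{\left(c \right)} = \sqrt{2 c} = \sqrt{2} \sqrt{c}$)
$O{\left(I \right)} = \frac{I + \frac{1}{2 I}}{I + \sqrt{2} \sqrt{I}}$ ($O{\left(I \right)} = \frac{I + \frac{1}{I + I}}{I + \sqrt{2} \sqrt{I}} = \frac{I + \frac{1}{2 I}}{I + \sqrt{2} \sqrt{I}}$)
$O{\left(-55 \right)} - B{\left(-26 \right)} = \frac{\frac{1}{2} + \left(-55\right)^{2}}{\left(-55\right) \left(-55 + \sqrt{2} \sqrt{-55}\right)} - \left(-4 - -26\right) = - \frac{\frac{1}{2} + 3025}{55 \left(-55 + \sqrt{2} i \sqrt{55}\right)} - \left(-4 + 26\right) = \left(- \frac{1}{55}\right) \frac{1}{-55 + i \sqrt{110}} \cdot \frac{6051}{2} - 22 = - \frac{6051}{110 \left(-55 + i \sqrt{110}\right)} - 22 = -22 - \frac{6051}{110 \left(-55 + i \sqrt{110}\right)}$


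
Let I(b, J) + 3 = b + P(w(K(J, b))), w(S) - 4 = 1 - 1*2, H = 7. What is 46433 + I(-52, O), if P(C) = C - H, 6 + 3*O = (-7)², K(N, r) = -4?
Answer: 46374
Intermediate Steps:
w(S) = 3 (w(S) = 4 + (1 - 1*2) = 4 + (1 - 2) = 4 - 1 = 3)
O = 43/3 (O = -2 + (⅓)*(-7)² = -2 + (⅓)*49 = -2 + 49/3 = 43/3 ≈ 14.333)
P(C) = -7 + C (P(C) = C - 1*7 = C - 7 = -7 + C)
I(b, J) = -7 + b (I(b, J) = -3 + (b + (-7 + 3)) = -3 + (b - 4) = -3 + (-4 + b) = -7 + b)
46433 + I(-52, O) = 46433 + (-7 - 52) = 46433 - 59 = 46374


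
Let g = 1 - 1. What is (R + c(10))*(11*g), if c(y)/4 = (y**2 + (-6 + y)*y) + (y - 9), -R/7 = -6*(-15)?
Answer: 0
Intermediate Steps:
g = 0
R = -630 (R = -(-42)*(-15) = -7*90 = -630)
c(y) = -36 + 4*y + 4*y**2 + 4*y*(-6 + y) (c(y) = 4*((y**2 + (-6 + y)*y) + (y - 9)) = 4*((y**2 + y*(-6 + y)) + (-9 + y)) = 4*(-9 + y + y**2 + y*(-6 + y)) = -36 + 4*y + 4*y**2 + 4*y*(-6 + y))
(R + c(10))*(11*g) = (-630 + (-36 - 20*10 + 8*10**2))*(11*0) = (-630 + (-36 - 200 + 8*100))*0 = (-630 + (-36 - 200 + 800))*0 = (-630 + 564)*0 = -66*0 = 0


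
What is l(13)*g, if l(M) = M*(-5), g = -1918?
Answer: 124670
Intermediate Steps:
l(M) = -5*M
l(13)*g = -5*13*(-1918) = -65*(-1918) = 124670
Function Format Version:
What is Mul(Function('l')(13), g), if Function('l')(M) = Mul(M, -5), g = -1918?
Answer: 124670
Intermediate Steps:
Function('l')(M) = Mul(-5, M)
Mul(Function('l')(13), g) = Mul(Mul(-5, 13), -1918) = Mul(-65, -1918) = 124670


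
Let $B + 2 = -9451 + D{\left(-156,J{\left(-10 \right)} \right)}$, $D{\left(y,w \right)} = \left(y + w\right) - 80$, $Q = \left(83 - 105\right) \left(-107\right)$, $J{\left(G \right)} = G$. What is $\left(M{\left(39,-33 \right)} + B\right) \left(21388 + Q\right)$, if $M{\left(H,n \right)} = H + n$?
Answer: $-230131206$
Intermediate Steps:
$Q = 2354$ ($Q = \left(-22\right) \left(-107\right) = 2354$)
$D{\left(y,w \right)} = -80 + w + y$ ($D{\left(y,w \right)} = \left(w + y\right) - 80 = -80 + w + y$)
$B = -9699$ ($B = -2 - 9697 = -9699$)
$\left(M{\left(39,-33 \right)} + B\right) \left(21388 + Q\right) = \left(\left(39 - 33\right) - 9699\right) \left(21388 + 2354\right) = \left(6 - 9699\right) 23742 = \left(-9693\right) 23742 = -230131206$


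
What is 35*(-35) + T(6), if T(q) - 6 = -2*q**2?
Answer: -1291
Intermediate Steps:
T(q) = 6 - 2*q**2
35*(-35) + T(6) = 35*(-35) + (6 - 2*6**2) = -1225 + (6 - 2*36) = -1225 + (6 - 72) = -1225 - 66 = -1291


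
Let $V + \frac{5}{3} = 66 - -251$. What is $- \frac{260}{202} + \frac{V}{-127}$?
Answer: $- \frac{145076}{38481} \approx -3.7701$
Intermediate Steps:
$V = \frac{946}{3}$ ($V = - \frac{5}{3} + \left(66 - -251\right) = - \frac{5}{3} + \left(66 + 251\right) = - \frac{5}{3} + 317 = \frac{946}{3} \approx 315.33$)
$- \frac{260}{202} + \frac{V}{-127} = - \frac{260}{202} + \frac{946}{3 \left(-127\right)} = \left(-260\right) \frac{1}{202} + \frac{946}{3} \left(- \frac{1}{127}\right) = - \frac{130}{101} - \frac{946}{381} = - \frac{145076}{38481}$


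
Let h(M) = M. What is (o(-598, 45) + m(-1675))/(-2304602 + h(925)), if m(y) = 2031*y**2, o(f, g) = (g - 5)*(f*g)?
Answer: -5697147975/2303677 ≈ -2473.1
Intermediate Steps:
o(f, g) = f*g*(-5 + g) (o(f, g) = (-5 + g)*(f*g) = f*g*(-5 + g))
(o(-598, 45) + m(-1675))/(-2304602 + h(925)) = (-598*45*(-5 + 45) + 2031*(-1675)**2)/(-2304602 + 925) = (-598*45*40 + 2031*2805625)/(-2303677) = (-1076400 + 5698224375)*(-1/2303677) = 5697147975*(-1/2303677) = -5697147975/2303677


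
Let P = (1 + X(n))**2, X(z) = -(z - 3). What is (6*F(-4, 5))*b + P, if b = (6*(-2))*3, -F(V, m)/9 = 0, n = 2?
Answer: 4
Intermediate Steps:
F(V, m) = 0 (F(V, m) = -9*0 = 0)
X(z) = 3 - z (X(z) = -(-3 + z) = 3 - z)
b = -36 (b = -12*3 = -36)
P = 4 (P = (1 + (3 - 1*2))**2 = (1 + (3 - 2))**2 = (1 + 1)**2 = 2**2 = 4)
(6*F(-4, 5))*b + P = (6*0)*(-36) + 4 = 0*(-36) + 4 = 0 + 4 = 4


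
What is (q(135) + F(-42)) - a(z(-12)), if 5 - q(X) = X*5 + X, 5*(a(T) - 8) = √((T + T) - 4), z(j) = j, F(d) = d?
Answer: -855 - 2*I*√7/5 ≈ -855.0 - 1.0583*I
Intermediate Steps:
a(T) = 8 + √(-4 + 2*T)/5 (a(T) = 8 + √((T + T) - 4)/5 = 8 + √(2*T - 4)/5 = 8 + √(-4 + 2*T)/5)
q(X) = 5 - 6*X (q(X) = 5 - (X*5 + X) = 5 - (5*X + X) = 5 - 6*X)
(q(135) + F(-42)) - a(z(-12)) = ((5 - 6*135) - 42) - (8 + √(-4 + 2*(-12))/5) = ((5 - 810) - 42) - (8 + √(-4 - 24)/5) = (-805 - 42) - (8 + √(-28)/5) = -847 - (8 + (2*I*√7)/5) = -847 - (8 + 2*I*√7/5) = -847 + (-8 - 2*I*√7/5) = -855 - 2*I*√7/5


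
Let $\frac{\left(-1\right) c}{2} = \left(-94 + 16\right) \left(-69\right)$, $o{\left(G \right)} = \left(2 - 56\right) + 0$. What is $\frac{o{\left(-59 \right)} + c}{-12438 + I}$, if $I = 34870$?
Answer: $- \frac{5409}{11216} \approx -0.48226$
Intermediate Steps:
$o{\left(G \right)} = -54$ ($o{\left(G \right)} = -54 + 0 = -54$)
$c = -10764$ ($c = - 2 \left(-94 + 16\right) \left(-69\right) = - 2 \left(\left(-78\right) \left(-69\right)\right) = \left(-2\right) 5382 = -10764$)
$\frac{o{\left(-59 \right)} + c}{-12438 + I} = \frac{-54 - 10764}{-12438 + 34870} = - \frac{10818}{22432} = \left(-10818\right) \frac{1}{22432} = - \frac{5409}{11216}$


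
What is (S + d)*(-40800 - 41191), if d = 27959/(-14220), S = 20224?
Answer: -23577112306111/14220 ≈ -1.6580e+9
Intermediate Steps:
d = -27959/14220 (d = 27959*(-1/14220) = -27959/14220 ≈ -1.9662)
(S + d)*(-40800 - 41191) = (20224 - 27959/14220)*(-40800 - 41191) = (287557321/14220)*(-81991) = -23577112306111/14220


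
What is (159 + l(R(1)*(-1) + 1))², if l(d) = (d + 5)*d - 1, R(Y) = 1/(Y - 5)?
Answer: 7038409/256 ≈ 27494.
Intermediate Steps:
R(Y) = 1/(-5 + Y)
l(d) = -1 + d*(5 + d) (l(d) = (5 + d)*d - 1 = d*(5 + d) - 1 = -1 + d*(5 + d))
(159 + l(R(1)*(-1) + 1))² = (159 + (-1 + (-1/(-5 + 1) + 1)² + 5*(-1/(-5 + 1) + 1)))² = (159 + (-1 + (-1/(-4) + 1)² + 5*(-1/(-4) + 1)))² = (159 + (-1 + (-¼*(-1) + 1)² + 5*(-¼*(-1) + 1)))² = (159 + (-1 + (¼ + 1)² + 5*(¼ + 1)))² = (159 + (-1 + (5/4)² + 5*(5/4)))² = (159 + (-1 + 25/16 + 25/4))² = (159 + 109/16)² = (2653/16)² = 7038409/256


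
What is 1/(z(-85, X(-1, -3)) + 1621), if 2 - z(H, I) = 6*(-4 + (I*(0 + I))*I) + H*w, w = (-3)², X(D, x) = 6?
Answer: 1/1116 ≈ 0.00089606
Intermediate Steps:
w = 9
z(H, I) = 26 - 9*H - 6*I³ (z(H, I) = 2 - (6*(-4 + (I*(0 + I))*I) + H*9) = 2 - (6*(-4 + (I*I)*I) + 9*H) = 2 - (6*(-4 + I²*I) + 9*H) = 2 - (6*(-4 + I³) + 9*H) = 2 - ((-24 + 6*I³) + 9*H) = 2 - (-24 + 6*I³ + 9*H) = 2 + (24 - 9*H - 6*I³) = 26 - 9*H - 6*I³)
1/(z(-85, X(-1, -3)) + 1621) = 1/((26 - 9*(-85) - 6*6³) + 1621) = 1/((26 + 765 - 6*216) + 1621) = 1/((26 + 765 - 1296) + 1621) = 1/(-505 + 1621) = 1/1116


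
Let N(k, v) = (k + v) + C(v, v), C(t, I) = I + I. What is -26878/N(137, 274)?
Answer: -26878/959 ≈ -28.027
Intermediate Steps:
C(t, I) = 2*I
N(k, v) = k + 3*v (N(k, v) = (k + v) + 2*v = k + 3*v)
-26878/N(137, 274) = -26878/(137 + 3*274) = -26878/(137 + 822) = -26878/959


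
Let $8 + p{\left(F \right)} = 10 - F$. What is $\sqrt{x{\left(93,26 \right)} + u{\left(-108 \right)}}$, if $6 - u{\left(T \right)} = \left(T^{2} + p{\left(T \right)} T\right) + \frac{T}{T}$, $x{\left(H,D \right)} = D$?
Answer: $\sqrt{247} \approx 15.716$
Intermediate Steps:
$p{\left(F \right)} = 2 - F$ ($p{\left(F \right)} = -8 - \left(-10 + F\right) = 2 - F$)
$u{\left(T \right)} = 5 - T^{2} - T \left(2 - T\right)$ ($u{\left(T \right)} = 6 - \left(\left(T^{2} + \left(2 - T\right) T\right) + \frac{T}{T}\right) = 6 - \left(\left(T^{2} + T \left(2 - T\right)\right) + 1\right) = 6 - \left(1 + T^{2} + T \left(2 - T\right)\right) = 5 - T^{2} - T \left(2 - T\right)$)
$\sqrt{x{\left(93,26 \right)} + u{\left(-108 \right)}} = \sqrt{26 + \left(5 - -216\right)} = \sqrt{26 + \left(5 + 216\right)} = \sqrt{26 + 221} = \sqrt{247}$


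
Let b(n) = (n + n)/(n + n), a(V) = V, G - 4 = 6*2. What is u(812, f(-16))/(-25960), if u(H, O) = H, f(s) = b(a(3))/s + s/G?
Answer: -203/6490 ≈ -0.031279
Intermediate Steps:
G = 16 (G = 4 + 6*2 = 4 + 12 = 16)
b(n) = 1 (b(n) = (2*n)/((2*n)) = (2*n)*(1/(2*n)) = 1)
f(s) = 1/s + s/16
u(812, f(-16))/(-25960) = 812/(-25960) = 812*(-1/25960) = -203/6490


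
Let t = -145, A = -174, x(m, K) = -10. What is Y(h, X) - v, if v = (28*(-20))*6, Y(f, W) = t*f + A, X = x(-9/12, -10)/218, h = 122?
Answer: -14504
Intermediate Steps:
X = -5/109 (X = -10/218 = -10*1/218 = -5/109 ≈ -0.045872)
Y(f, W) = -174 - 145*f (Y(f, W) = -145*f - 174 = -174 - 145*f)
v = -3360 (v = -560*6 = -3360)
Y(h, X) - v = (-174 - 145*122) - 1*(-3360) = (-174 - 17690) + 3360 = -17864 + 3360 = -14504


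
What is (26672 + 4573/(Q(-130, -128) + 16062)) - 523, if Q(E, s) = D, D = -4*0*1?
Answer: 420009811/16062 ≈ 26149.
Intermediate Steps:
D = 0 (D = 0*1 = 0)
Q(E, s) = 0
(26672 + 4573/(Q(-130, -128) + 16062)) - 523 = (26672 + 4573/(0 + 16062)) - 523 = (26672 + 4573/16062) - 523 = 428410237/16062 - 523 = 420009811/16062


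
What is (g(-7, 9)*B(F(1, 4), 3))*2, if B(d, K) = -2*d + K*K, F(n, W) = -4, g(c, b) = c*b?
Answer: -2142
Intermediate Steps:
g(c, b) = b*c
B(d, K) = K² - 2*d (B(d, K) = -2*d + K² = K² - 2*d)
(g(-7, 9)*B(F(1, 4), 3))*2 = ((9*(-7))*(3² - 2*(-4)))*2 = -63*(9 + 8)*2 = -63*17*2 = -1071*2 = -2142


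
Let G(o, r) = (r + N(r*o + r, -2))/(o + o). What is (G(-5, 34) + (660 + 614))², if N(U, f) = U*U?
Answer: 335241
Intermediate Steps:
N(U, f) = U²
G(o, r) = (r + (r + o*r)²)/(2*o) (G(o, r) = (r + (r*o + r)²)/(o + o) = (r + (o*r + r)²)/((2*o)) = (r + (r + o*r)²)*(1/(2*o)) = (r + (r + o*r)²)/(2*o))
(G(-5, 34) + (660 + 614))² = ((½)*34*(1 + 34*(1 - 5)²)/(-5) + (660 + 614))² = ((½)*34*(-⅕)*(1 + 34*(-4)²) + 1274)² = ((½)*34*(-⅕)*(1 + 34*16) + 1274)² = ((½)*34*(-⅕)*(1 + 544) + 1274)² = ((½)*34*(-⅕)*545 + 1274)² = (-1853 + 1274)² = (-579)² = 335241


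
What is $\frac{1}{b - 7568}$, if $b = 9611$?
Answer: $\frac{1}{2043} \approx 0.00048948$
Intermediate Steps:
$\frac{1}{b - 7568} = \frac{1}{9611 - 7568} = \frac{1}{2043}$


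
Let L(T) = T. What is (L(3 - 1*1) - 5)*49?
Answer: -147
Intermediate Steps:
(L(3 - 1*1) - 5)*49 = ((3 - 1*1) - 5)*49 = ((3 - 1) - 5)*49 = (2 - 5)*49 = -3*49 = -147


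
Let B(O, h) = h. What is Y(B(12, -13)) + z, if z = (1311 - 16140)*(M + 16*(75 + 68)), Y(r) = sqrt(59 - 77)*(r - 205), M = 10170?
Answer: -184739682 - 654*I*sqrt(2) ≈ -1.8474e+8 - 924.9*I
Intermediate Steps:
Y(r) = 3*I*sqrt(2)*(-205 + r) (Y(r) = sqrt(-18)*(-205 + r) = (3*I*sqrt(2))*(-205 + r) = 3*I*sqrt(2)*(-205 + r))
z = -184739682 (z = (1311 - 16140)*(10170 + 16*(75 + 68)) = -14829*(10170 + 16*143) = -14829*(10170 + 2288) = -14829*12458 = -184739682)
Y(B(12, -13)) + z = 3*I*sqrt(2)*(-205 - 13) - 184739682 = 3*I*sqrt(2)*(-218) - 184739682 = -654*I*sqrt(2) - 184739682 = -184739682 - 654*I*sqrt(2)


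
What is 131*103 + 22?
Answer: 13515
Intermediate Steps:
131*103 + 22 = 13493 + 22 = 13515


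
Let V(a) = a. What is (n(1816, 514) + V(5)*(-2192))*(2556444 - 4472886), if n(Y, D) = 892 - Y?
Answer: 22774996728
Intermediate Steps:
(n(1816, 514) + V(5)*(-2192))*(2556444 - 4472886) = ((892 - 1*1816) + 5*(-2192))*(2556444 - 4472886) = ((892 - 1816) - 10960)*(-1916442) = (-924 - 10960)*(-1916442) = -11884*(-1916442) = 22774996728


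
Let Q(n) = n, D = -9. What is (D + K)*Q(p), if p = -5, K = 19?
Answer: -50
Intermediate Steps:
(D + K)*Q(p) = (-9 + 19)*(-5) = 10*(-5) = -50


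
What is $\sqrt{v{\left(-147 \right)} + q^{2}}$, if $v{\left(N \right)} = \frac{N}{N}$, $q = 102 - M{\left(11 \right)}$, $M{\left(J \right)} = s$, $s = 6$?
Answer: $\sqrt{9217} \approx 96.005$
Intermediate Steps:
$M{\left(J \right)} = 6$
$q = 96$ ($q = 102 - 6 = 96$)
$v{\left(N \right)} = 1$
$\sqrt{v{\left(-147 \right)} + q^{2}} = \sqrt{1 + 96^{2}} = \sqrt{1 + 9216} = \sqrt{9217}$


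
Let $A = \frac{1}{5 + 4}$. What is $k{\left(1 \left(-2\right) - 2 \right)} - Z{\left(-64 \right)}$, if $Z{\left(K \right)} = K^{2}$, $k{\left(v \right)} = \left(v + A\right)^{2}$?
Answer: $- \frac{330551}{81} \approx -4080.9$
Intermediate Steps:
$A = \frac{1}{9} \approx 0.11111$
$k{\left(v \right)} = \left(\frac{1}{9} + v\right)^{2}$ ($k{\left(v \right)} = \left(v + \frac{1}{9}\right)^{2} = \left(\frac{1}{9} + v\right)^{2}$)
$k{\left(1 \left(-2\right) - 2 \right)} - Z{\left(-64 \right)} = \frac{\left(1 + 9 \left(1 \left(-2\right) - 2\right)\right)^{2}}{81} - \left(-64\right)^{2} = \frac{\left(1 + 9 \left(-2 - 2\right)\right)^{2}}{81} - 4096 = \frac{\left(1 + 9 \left(-4\right)\right)^{2}}{81} - 4096 = \frac{\left(1 - 36\right)^{2}}{81} - 4096 = \frac{\left(-35\right)^{2}}{81} - 4096 = \frac{1}{81} \cdot 1225 - 4096 = \frac{1225}{81} - 4096 = - \frac{330551}{81}$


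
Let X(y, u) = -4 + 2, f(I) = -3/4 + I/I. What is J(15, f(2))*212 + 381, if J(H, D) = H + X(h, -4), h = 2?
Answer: 3137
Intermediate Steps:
f(I) = ¼ (f(I) = -3*¼ + 1 = -¾ + 1 = ¼)
X(y, u) = -2
J(H, D) = -2 + H (J(H, D) = H - 2 = -2 + H)
J(15, f(2))*212 + 381 = (-2 + 15)*212 + 381 = 13*212 + 381 = 2756 + 381 = 3137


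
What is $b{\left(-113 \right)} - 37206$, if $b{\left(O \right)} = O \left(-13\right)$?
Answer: $-35737$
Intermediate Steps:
$b{\left(O \right)} = - 13 O$
$b{\left(-113 \right)} - 37206 = \left(-13\right) \left(-113\right) - 37206 = 1469 - 37206 = -35737$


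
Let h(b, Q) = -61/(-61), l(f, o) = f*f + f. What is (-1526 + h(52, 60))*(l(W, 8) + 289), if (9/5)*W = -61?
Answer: -173375725/81 ≈ -2.1404e+6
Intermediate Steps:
W = -305/9 (W = (5/9)*(-61) = -305/9 ≈ -33.889)
l(f, o) = f + f**2 (l(f, o) = f**2 + f = f + f**2)
h(b, Q) = 1 (h(b, Q) = -61*(-1/61) = 1)
(-1526 + h(52, 60))*(l(W, 8) + 289) = (-1526 + 1)*(-305*(1 - 305/9)/9 + 289) = -1525*(-305/9*(-296/9) + 289) = -1525*(90280/81 + 289) = -1525*113689/81 = -173375725/81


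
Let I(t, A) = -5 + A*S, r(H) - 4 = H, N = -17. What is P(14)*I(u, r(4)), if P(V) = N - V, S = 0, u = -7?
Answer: 155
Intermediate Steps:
r(H) = 4 + H
P(V) = -17 - V
I(t, A) = -5 (I(t, A) = -5 + A*0 = -5 + 0 = -5)
P(14)*I(u, r(4)) = (-17 - 1*14)*(-5) = (-17 - 14)*(-5) = -31*(-5) = 155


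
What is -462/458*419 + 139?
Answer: -64958/229 ≈ -283.66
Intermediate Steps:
-462/458*419 + 139 = -462*1/458*419 + 139 = -231/229*419 + 139 = -96789/229 + 139 = -64958/229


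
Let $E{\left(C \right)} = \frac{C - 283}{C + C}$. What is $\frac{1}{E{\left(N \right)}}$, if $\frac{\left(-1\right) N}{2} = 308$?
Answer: $\frac{1232}{899} \approx 1.3704$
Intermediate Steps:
$N = -616$ ($N = \left(-2\right) 308 = -616$)
$E{\left(C \right)} = \frac{-283 + C}{2 C}$
$\frac{1}{E{\left(N \right)}} = \frac{1}{\frac{1}{2} \frac{1}{-616} \left(-283 - 616\right)} = \frac{1}{\frac{1}{2} \left(- \frac{1}{616}\right) \left(-899\right)} = \frac{1}{\frac{899}{1232}} = \frac{1232}{899}$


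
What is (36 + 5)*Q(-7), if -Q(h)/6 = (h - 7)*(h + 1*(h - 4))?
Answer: -61992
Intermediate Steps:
Q(h) = -6*(-7 + h)*(-4 + 2*h) (Q(h) = -6*(h - 7)*(h + 1*(h - 4)) = -6*(-7 + h)*(h + 1*(-4 + h)) = -6*(-7 + h)*(h + (-4 + h)) = -6*(-7 + h)*(-4 + 2*h))
(36 + 5)*Q(-7) = (36 + 5)*(-168 - 12*(-7)**2 + 108*(-7)) = 41*(-168 - 12*49 - 756) = 41*(-168 - 588 - 756) = 41*(-1512) = -61992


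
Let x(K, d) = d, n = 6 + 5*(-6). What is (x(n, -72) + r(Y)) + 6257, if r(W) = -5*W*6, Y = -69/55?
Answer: 68449/11 ≈ 6222.6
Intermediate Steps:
Y = -69/55 (Y = -69*1/55 = -69/55 ≈ -1.2545)
n = -24 (n = 6 - 30 = -24)
r(W) = -30*W
(x(n, -72) + r(Y)) + 6257 = (-72 - 30*(-69/55)) + 6257 = (-72 + 414/11) + 6257 = -378/11 + 6257 = 68449/11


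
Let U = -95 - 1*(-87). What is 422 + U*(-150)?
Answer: 1622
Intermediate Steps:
U = -8 (U = -95 + 87 = -8)
422 + U*(-150) = 422 - 8*(-150) = 422 + 1200 = 1622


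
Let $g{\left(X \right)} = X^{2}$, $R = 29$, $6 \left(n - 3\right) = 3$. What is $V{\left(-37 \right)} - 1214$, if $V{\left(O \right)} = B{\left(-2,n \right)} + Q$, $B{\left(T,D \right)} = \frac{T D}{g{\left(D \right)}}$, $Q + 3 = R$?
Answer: $- \frac{8320}{7} \approx -1188.6$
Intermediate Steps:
$n = \frac{7}{2}$ ($n = 3 + \frac{1}{6} \cdot 3 = 3 + \frac{1}{2} = \frac{7}{2} \approx 3.5$)
$Q = 26$ ($Q = -3 + 29 = 26$)
$B{\left(T,D \right)} = \frac{T}{D}$ ($B{\left(T,D \right)} = \frac{T D}{D^{2}} = \frac{D T}{D^{2}} = \frac{T}{D}$)
$V{\left(O \right)} = \frac{178}{7}$ ($V{\left(O \right)} = - \frac{2}{\frac{7}{2}} + 26 = \left(-2\right) \frac{2}{7} + 26 = - \frac{4}{7} + 26 = \frac{178}{7}$)
$V{\left(-37 \right)} - 1214 = \frac{178}{7} - 1214 = - \frac{8320}{7}$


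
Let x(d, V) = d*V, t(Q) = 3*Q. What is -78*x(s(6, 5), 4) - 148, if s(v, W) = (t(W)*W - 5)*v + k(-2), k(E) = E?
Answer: -130564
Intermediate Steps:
s(v, W) = -2 + v*(-5 + 3*W²) (s(v, W) = ((3*W)*W - 5)*v - 2 = (3*W² - 5)*v - 2 = (-5 + 3*W²)*v - 2 = v*(-5 + 3*W²) - 2 = -2 + v*(-5 + 3*W²))
x(d, V) = V*d
-78*x(s(6, 5), 4) - 148 = -312*(-2 - 5*6 + 3*6*5²) - 148 = -312*(-2 - 30 + 3*6*25) - 148 = -312*(-2 - 30 + 450) - 148 = -312*418 - 148 = -78*1672 - 148 = -130416 - 148 = -130564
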